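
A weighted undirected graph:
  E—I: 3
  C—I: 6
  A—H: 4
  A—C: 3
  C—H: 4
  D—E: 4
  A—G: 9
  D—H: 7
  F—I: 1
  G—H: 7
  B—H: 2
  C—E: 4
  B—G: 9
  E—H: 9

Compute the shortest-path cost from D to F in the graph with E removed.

18

A few of the D→F routes:
D → H → G → A → C → I → F: 7 + 7 + 9 + 3 + 6 + 1 = 33
D → H → C → I → F: 7 + 4 + 6 + 1 = 18
D → H → A → C → I → F: 7 + 4 + 3 + 6 + 1 = 21
Shortest: 18.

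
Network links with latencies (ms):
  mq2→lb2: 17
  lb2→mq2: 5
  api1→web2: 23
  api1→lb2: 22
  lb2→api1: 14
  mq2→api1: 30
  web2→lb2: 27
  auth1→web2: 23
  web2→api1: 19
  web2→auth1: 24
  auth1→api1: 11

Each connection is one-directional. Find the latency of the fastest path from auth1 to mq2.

38

Some routes from auth1 to mq2:
auth1 → api1 → web2 → lb2 → mq2: 11 + 23 + 27 + 5 = 66
auth1 → web2 → lb2 → mq2: 23 + 27 + 5 = 55
auth1 → api1 → lb2 → mq2: 11 + 22 + 5 = 38
Best route has total 38 ms.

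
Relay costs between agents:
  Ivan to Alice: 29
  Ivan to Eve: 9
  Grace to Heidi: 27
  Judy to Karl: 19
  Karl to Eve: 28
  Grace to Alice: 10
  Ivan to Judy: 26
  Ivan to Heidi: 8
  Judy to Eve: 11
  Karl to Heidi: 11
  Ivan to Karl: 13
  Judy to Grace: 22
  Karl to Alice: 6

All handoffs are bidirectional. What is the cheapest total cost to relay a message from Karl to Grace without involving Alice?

Checking several routes:
Karl → Judy → Grace: 19 + 22 = 41
Karl → Heidi → Grace: 11 + 27 = 38
Karl → Ivan → Eve → Judy → Grace: 13 + 9 + 11 + 22 = 55
Karl → Ivan → Heidi → Grace: 13 + 8 + 27 = 48
Best route has total 38.

38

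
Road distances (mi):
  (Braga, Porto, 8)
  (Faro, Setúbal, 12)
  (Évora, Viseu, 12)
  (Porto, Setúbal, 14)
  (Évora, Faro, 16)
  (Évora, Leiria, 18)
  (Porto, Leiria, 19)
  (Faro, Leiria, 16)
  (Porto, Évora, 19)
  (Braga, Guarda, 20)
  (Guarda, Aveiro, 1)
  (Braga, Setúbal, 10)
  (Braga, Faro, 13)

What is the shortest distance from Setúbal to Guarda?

30

Comparing a few candidate routes:
Setúbal → Faro → Braga → Guarda: 12 + 13 + 20 = 45
Setúbal → Faro → Leiria → Porto → Braga → Guarda: 12 + 16 + 19 + 8 + 20 = 75
Setúbal → Faro → Évora → Porto → Braga → Guarda: 12 + 16 + 19 + 8 + 20 = 75
Setúbal → Braga → Guarda: 10 + 20 = 30
Setúbal → Porto → Braga → Guarda: 14 + 8 + 20 = 42
Shortest: 30 mi.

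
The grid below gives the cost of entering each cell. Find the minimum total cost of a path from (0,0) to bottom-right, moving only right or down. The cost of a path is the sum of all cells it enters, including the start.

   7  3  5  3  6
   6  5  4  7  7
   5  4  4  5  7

35

Cheapest: r0c0 → r0c1 → r0c2 → r1c2 → r2c2 → r2c3 → r2c4
  7 + 3 + 5 + 4 + 4 + 5 + 7 = 35
For comparison, the top-then-right route costs 38.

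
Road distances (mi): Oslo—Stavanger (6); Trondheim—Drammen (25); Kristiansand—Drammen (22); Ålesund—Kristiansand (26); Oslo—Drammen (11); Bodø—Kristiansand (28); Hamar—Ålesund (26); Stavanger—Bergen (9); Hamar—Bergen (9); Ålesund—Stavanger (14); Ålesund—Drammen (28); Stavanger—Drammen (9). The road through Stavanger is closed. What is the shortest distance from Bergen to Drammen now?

63

Routes from Bergen to Drammen avoiding Stavanger:
Bergen -> Hamar -> Ålesund -> Kristiansand -> Drammen: 9 + 26 + 26 + 22 = 83
Bergen -> Hamar -> Ålesund -> Drammen: 9 + 26 + 28 = 63
The minimum is 63 mi.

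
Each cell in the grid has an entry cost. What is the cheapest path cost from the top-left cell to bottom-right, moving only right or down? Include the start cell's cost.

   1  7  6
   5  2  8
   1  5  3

15

Path [0,0] → [1,0] → [2,0] → [2,1] → [2,2]: 1 + 5 + 1 + 5 + 3 = 15.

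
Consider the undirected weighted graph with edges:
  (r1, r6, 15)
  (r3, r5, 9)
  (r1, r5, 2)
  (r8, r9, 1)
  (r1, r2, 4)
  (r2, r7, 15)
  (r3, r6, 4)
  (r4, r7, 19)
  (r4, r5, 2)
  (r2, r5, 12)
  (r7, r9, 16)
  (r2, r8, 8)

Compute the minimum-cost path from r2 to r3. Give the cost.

Checking several routes:
r2→r5→r1→r6→r3: 12 + 2 + 15 + 4 = 33
r2→r5→r3: 12 + 9 = 21
r2→r7→r4→r5→r3: 15 + 19 + 2 + 9 = 45
r2→r1→r5→r3: 4 + 2 + 9 = 15
r2→r1→r6→r3: 4 + 15 + 4 = 23
Best route has total 15.

15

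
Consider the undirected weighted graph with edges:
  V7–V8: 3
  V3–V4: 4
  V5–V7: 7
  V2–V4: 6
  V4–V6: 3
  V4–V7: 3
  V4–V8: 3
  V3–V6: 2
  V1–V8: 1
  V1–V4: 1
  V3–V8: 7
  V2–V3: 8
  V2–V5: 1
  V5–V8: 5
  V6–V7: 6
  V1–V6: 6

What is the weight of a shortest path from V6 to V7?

6

Comparing a few candidate routes:
V6 - V7: 6
V6 - V3 - V4 - V7: 2 + 4 + 3 = 9
V6 - V4 - V8 - V7: 3 + 3 + 3 = 9
V6 - V4 - V1 - V8 - V7: 3 + 1 + 1 + 3 = 8
V6 - V4 - V7: 3 + 3 = 6
Shortest: 6.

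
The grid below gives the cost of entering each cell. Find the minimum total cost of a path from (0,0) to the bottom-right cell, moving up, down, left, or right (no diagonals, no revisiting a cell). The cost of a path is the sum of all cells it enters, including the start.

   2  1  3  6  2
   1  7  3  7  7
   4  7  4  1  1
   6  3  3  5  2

Path (0,0) (0,1) (0,2) (1,2) (2,2) (2,3) (2,4) (3,4): 2 + 1 + 3 + 3 + 4 + 1 + 1 + 2 = 17.

17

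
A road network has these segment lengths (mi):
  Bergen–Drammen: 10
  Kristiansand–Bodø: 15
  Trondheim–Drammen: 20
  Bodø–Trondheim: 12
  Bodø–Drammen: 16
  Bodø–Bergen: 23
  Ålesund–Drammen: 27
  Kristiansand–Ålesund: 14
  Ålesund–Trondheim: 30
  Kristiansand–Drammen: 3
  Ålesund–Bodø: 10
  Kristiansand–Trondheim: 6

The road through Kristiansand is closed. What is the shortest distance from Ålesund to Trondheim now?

22

Checking several routes:
Ålesund→Trondheim: 30
Ålesund→Bodø→Trondheim: 10 + 12 = 22
Ålesund→Bodø→Drammen→Trondheim: 10 + 16 + 20 = 46
Best route has total 22 mi.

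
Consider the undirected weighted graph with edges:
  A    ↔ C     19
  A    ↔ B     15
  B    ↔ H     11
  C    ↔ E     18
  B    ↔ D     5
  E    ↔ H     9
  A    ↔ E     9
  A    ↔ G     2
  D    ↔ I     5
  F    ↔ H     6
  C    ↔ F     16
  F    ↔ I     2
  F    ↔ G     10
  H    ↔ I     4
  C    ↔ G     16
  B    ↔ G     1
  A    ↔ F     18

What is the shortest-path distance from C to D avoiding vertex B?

23

A few of the C→D routes:
C-E-H-I-D: 18 + 9 + 4 + 5 = 36
C-A-G-F-I-D: 19 + 2 + 10 + 2 + 5 = 38
C-F-H-I-D: 16 + 6 + 4 + 5 = 31
C-F-I-D: 16 + 2 + 5 = 23
C-G-F-I-D: 16 + 10 + 2 + 5 = 33
Shortest: 23.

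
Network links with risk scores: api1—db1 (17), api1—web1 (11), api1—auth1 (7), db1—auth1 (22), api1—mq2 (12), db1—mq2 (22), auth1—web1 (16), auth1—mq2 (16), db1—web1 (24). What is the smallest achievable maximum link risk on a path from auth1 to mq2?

12

A few of the auth1→mq2 routes:
auth1 - web1 - api1 - mq2: max(16, 11, 12) = 16
auth1 - api1 - mq2: max(7, 12) = 12
auth1 - mq2: max(16) = 16
Best route has worst link 12.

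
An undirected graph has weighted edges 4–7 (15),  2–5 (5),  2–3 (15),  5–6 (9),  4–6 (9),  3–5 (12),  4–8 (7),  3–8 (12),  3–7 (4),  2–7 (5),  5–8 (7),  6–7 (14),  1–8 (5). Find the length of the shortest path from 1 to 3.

A few of the 1→3 routes:
1→8→5→3: 5 + 7 + 12 = 24
1→8→3: 5 + 12 = 17
1→8→5→2→7→3: 5 + 7 + 5 + 5 + 4 = 26
Shortest: 17.

17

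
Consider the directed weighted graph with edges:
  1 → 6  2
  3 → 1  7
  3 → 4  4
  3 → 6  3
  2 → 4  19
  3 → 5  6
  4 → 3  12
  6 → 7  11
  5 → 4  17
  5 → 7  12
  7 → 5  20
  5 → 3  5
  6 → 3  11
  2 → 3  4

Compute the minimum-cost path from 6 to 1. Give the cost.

18

Candidate routes:
6 - 7 - 5 - 3 - 1: 11 + 20 + 5 + 7 = 43
6 - 3 - 1: 11 + 7 = 18
6 - 7 - 5 - 4 - 3 - 1: 11 + 20 + 17 + 12 + 7 = 67
Shortest: 18.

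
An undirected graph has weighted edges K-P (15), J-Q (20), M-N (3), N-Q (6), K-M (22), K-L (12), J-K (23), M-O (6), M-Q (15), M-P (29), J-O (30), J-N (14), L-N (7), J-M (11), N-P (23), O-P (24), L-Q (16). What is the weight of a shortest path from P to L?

A few of the P→L routes:
P -> K -> L: 15 + 12 = 27
P -> N -> L: 23 + 7 = 30
P -> N -> Q -> L: 23 + 6 + 16 = 45
P -> M -> N -> L: 29 + 3 + 7 = 39
P -> O -> M -> N -> L: 24 + 6 + 3 + 7 = 40
Best route has total 27.

27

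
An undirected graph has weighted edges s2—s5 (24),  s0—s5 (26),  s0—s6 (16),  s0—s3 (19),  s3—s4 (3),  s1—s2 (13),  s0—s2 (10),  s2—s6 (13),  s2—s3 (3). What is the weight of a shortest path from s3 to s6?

16

Comparing a few candidate routes:
s3-s0-s6: 19 + 16 = 35
s3-s2-s6: 3 + 13 = 16
s3-s2-s0-s6: 3 + 10 + 16 = 29
The minimum is 16.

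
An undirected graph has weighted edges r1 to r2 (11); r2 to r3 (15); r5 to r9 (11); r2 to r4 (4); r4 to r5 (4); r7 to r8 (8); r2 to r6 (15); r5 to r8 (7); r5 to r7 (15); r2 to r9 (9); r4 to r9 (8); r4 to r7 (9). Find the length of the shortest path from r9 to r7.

17

Comparing a few candidate routes:
r9-r5-r4-r7: 11 + 4 + 9 = 24
r9-r5-r8-r7: 11 + 7 + 8 = 26
r9-r4-r7: 8 + 9 = 17
r9-r2-r4-r7: 9 + 4 + 9 = 22
Best route has total 17.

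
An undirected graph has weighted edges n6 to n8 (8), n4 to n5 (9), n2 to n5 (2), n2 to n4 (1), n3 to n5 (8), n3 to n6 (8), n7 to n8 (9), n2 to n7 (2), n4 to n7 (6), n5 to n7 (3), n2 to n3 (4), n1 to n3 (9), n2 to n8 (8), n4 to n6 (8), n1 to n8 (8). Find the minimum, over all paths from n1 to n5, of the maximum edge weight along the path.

Comparing a few candidate routes:
n1-n8-n2-n4-n7-n5: max(8, 8, 1, 6, 3) = 8
n1-n8-n2-n4-n6-n3-n5: max(8, 8, 1, 8, 8, 8) = 8
n1-n8-n2-n3-n6-n4-n7-n5: max(8, 8, 4, 8, 8, 6, 3) = 8
n1-n8-n2-n3-n5: max(8, 8, 4, 8) = 8
Best route has worst link 8.

8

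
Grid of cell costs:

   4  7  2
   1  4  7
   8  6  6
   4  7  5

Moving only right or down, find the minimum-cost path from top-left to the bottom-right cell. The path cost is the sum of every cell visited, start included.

Path r0c0→r1c0→r1c1→r2c1→r2c2→r3c2: 4 + 1 + 4 + 6 + 6 + 5 = 26.
(Top row then right column would cost 31.)

26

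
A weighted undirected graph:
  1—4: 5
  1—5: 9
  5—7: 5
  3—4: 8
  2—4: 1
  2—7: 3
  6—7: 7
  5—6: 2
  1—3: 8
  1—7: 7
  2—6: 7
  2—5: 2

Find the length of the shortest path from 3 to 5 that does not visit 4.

17

A few of the 3→5 routes:
3 → 1 → 7 → 5: 8 + 7 + 5 = 20
3 → 1 → 5: 8 + 9 = 17
3 → 1 → 7 → 2 → 5: 8 + 7 + 3 + 2 = 20
The minimum is 17.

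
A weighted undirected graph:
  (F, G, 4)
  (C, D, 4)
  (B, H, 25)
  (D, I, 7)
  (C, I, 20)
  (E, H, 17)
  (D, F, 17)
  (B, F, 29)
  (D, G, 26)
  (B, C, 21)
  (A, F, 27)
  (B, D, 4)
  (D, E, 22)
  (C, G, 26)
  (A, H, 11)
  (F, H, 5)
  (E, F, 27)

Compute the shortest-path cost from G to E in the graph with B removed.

26

Checking several routes:
G→D→E: 26 + 22 = 48
G→F→D→E: 4 + 17 + 22 = 43
G→C→D→E: 26 + 4 + 22 = 52
G→F→E: 4 + 27 = 31
G→F→A→H→E: 4 + 27 + 11 + 17 = 59
G→F→H→E: 4 + 5 + 17 = 26
Shortest: 26.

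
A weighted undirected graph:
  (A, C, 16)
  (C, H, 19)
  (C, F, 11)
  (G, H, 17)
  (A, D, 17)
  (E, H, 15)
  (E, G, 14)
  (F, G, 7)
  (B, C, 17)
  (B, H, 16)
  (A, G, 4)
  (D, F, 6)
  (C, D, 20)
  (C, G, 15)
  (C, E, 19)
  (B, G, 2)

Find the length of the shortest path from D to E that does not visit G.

Checking several routes:
D -> F -> C -> B -> H -> E: 6 + 11 + 17 + 16 + 15 = 65
D -> A -> C -> E: 17 + 16 + 19 = 52
D -> C -> H -> E: 20 + 19 + 15 = 54
D -> F -> C -> H -> E: 6 + 11 + 19 + 15 = 51
D -> F -> C -> E: 6 + 11 + 19 = 36
D -> C -> E: 20 + 19 = 39
The minimum is 36.

36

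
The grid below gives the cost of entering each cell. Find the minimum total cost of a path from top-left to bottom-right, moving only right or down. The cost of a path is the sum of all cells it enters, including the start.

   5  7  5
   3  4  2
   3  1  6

Cheapest: [0,0] [1,0] [2,0] [2,1] [2,2]
  5 + 3 + 3 + 1 + 6 = 18
(Top row then right column would cost 25.)

18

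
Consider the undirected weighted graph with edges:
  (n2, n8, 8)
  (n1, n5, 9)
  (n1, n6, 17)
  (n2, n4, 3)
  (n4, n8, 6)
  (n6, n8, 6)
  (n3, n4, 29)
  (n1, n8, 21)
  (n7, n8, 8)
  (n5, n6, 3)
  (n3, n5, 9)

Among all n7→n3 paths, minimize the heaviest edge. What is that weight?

Checking several routes:
n7 - n8 - n1 - n5 - n3: max(8, 21, 9, 9) = 21
n7 - n8 - n2 - n4 - n3: max(8, 8, 3, 29) = 29
n7 - n8 - n6 - n5 - n3: max(8, 6, 3, 9) = 9
n7 - n8 - n6 - n1 - n5 - n3: max(8, 6, 17, 9, 9) = 17
n7 - n8 - n1 - n6 - n5 - n3: max(8, 21, 17, 3, 9) = 21
The minimum achievable maximum is 9.

9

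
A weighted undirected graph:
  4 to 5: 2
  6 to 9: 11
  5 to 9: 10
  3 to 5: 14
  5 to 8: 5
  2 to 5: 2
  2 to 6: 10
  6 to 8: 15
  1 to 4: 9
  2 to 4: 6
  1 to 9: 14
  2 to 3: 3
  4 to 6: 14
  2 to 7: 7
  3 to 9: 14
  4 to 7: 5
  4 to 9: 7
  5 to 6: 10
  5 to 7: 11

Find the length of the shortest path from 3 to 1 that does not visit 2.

25

Comparing a few candidate routes:
3-9-4-1: 14 + 7 + 9 = 30
3-5-4-1: 14 + 2 + 9 = 25
3-9-1: 14 + 14 = 28
Best route has total 25.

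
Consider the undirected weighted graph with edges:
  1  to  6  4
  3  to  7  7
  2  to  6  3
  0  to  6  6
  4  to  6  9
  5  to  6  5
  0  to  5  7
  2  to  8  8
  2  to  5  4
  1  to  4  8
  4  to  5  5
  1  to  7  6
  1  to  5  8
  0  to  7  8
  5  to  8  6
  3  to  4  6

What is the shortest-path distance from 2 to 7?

13

Comparing a few candidate routes:
2 - 5 - 1 - 7: 4 + 8 + 6 = 18
2 - 6 - 1 - 7: 3 + 4 + 6 = 13
2 - 6 - 0 - 7: 3 + 6 + 8 = 17
2 - 5 - 0 - 7: 4 + 7 + 8 = 19
Best route has total 13.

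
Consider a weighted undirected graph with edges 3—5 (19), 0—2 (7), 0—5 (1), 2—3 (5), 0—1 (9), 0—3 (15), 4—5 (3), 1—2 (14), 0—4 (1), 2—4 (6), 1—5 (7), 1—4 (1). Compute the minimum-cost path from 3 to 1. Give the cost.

12

Checking several routes:
3 → 2 → 0 → 4 → 1: 5 + 7 + 1 + 1 = 14
3 → 2 → 1: 5 + 14 = 19
3 → 0 → 4 → 1: 15 + 1 + 1 = 17
3 → 2 → 0 → 5 → 4 → 1: 5 + 7 + 1 + 3 + 1 = 17
3 → 2 → 4 → 1: 5 + 6 + 1 = 12
3 → 0 → 5 → 4 → 1: 15 + 1 + 3 + 1 = 20
The minimum is 12.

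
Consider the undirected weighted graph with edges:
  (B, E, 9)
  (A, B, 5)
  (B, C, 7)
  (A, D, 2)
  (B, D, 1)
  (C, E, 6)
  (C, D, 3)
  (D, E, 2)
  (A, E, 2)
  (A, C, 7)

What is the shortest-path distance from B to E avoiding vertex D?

A few of the B→E routes:
B -> C -> A -> E: 7 + 7 + 2 = 16
B -> C -> E: 7 + 6 = 13
B -> E: 9
B -> A -> E: 5 + 2 = 7
Shortest: 7.

7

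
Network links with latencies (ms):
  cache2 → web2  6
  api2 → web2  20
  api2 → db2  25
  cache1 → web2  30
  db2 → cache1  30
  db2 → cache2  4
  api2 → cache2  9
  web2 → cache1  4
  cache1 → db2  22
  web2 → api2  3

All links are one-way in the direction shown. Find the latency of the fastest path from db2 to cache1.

14

Candidate routes:
db2 - cache2 - web2 - cache1: 4 + 6 + 4 = 14
db2 - cache1: 30
Shortest: 14 ms.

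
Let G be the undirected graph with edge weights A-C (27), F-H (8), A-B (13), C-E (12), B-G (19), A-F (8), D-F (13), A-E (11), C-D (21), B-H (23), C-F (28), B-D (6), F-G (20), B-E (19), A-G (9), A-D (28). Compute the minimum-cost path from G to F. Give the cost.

Some routes from G to F:
G-B-D-F: 19 + 6 + 13 = 38
G-B-A-F: 19 + 13 + 8 = 40
G-A-F: 9 + 8 = 17
G-A-B-D-F: 9 + 13 + 6 + 13 = 41
G-F: 20
Shortest: 17.

17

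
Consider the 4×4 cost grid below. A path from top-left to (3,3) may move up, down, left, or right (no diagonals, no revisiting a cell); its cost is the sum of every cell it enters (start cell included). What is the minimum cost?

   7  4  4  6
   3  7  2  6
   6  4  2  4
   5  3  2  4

One optimal route is [0,0]→[0,1]→[0,2]→[1,2]→[2,2]→[3,2]→[3,3].
Its cost is 7 + 4 + 4 + 2 + 2 + 2 + 4 = 25.

25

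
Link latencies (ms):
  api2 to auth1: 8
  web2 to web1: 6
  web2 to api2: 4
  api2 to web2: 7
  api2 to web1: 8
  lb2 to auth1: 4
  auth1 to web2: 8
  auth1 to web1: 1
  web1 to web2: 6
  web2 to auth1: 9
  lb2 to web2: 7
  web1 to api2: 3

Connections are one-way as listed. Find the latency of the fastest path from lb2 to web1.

Checking several routes:
lb2 → web2 → auth1 → web1: 7 + 9 + 1 = 17
lb2 → auth1 → web1: 4 + 1 = 5
lb2 → web2 → web1: 7 + 6 = 13
Best route has total 5 ms.

5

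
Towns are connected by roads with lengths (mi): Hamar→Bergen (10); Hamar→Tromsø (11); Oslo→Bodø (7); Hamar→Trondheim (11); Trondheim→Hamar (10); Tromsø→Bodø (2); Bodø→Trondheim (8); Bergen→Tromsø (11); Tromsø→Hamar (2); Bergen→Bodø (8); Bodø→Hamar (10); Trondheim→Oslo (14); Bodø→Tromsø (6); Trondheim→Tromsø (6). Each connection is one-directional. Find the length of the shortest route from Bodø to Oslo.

22

Candidate routes:
Bodø-Tromsø-Hamar-Trondheim-Oslo: 6 + 2 + 11 + 14 = 33
Bodø-Trondheim-Oslo: 8 + 14 = 22
Bodø-Hamar-Trondheim-Oslo: 10 + 11 + 14 = 35
Best route has total 22 mi.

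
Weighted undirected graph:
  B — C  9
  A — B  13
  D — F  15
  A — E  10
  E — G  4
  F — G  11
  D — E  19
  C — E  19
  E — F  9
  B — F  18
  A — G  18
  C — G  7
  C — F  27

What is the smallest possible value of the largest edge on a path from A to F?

Checking several routes:
A -> G -> E -> F: max(18, 4, 9) = 18
A -> B -> C -> G -> E -> F: max(13, 9, 7, 4, 9) = 13
A -> E -> G -> F: max(10, 4, 11) = 11
A -> B -> C -> G -> F: max(13, 9, 7, 11) = 13
A -> E -> F: max(10, 9) = 10
The minimum achievable maximum is 10.

10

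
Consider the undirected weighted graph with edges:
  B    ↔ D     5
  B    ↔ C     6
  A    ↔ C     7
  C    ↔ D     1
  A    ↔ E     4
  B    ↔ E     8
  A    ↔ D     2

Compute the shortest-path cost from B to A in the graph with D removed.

12

Routes from B to A avoiding D:
B→C→A: 6 + 7 = 13
B→E→A: 8 + 4 = 12
Best route has total 12.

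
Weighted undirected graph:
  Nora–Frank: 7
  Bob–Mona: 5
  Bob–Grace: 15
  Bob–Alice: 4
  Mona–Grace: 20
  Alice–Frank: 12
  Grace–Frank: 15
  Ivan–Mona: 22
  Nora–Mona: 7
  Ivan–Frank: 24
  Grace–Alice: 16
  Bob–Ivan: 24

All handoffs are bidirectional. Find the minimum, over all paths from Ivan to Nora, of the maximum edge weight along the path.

Some routes from Ivan to Nora:
Ivan-Mona-Bob-Alice-Frank-Nora: max(22, 5, 4, 12, 7) = 22
Ivan-Mona-Bob-Grace-Alice-Frank-Nora: max(22, 5, 15, 16, 12, 7) = 22
Ivan-Mona-Nora: max(22, 7) = 22
Ivan-Mona-Bob-Alice-Grace-Frank-Nora: max(22, 5, 4, 16, 15, 7) = 22
The minimum achievable maximum is 22.

22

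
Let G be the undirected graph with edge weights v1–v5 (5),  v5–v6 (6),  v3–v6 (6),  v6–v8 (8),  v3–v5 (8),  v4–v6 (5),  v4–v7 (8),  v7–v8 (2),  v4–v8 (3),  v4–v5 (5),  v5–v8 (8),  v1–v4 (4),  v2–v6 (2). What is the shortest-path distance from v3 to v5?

Checking several routes:
v3 - v5: 8
v3 - v6 - v4 - v1 - v5: 6 + 5 + 4 + 5 = 20
v3 - v6 - v5: 6 + 6 = 12
v3 - v6 - v8 - v4 - v5: 6 + 8 + 3 + 5 = 22
v3 - v6 - v4 - v5: 6 + 5 + 5 = 16
Shortest: 8.

8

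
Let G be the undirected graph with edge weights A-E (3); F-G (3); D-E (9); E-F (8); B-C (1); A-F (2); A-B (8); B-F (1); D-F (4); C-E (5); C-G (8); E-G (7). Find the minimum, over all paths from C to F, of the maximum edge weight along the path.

A few of the C→F routes:
C-E-G-F: max(5, 7, 3) = 7
C-B-F: max(1, 1) = 1
C-E-A-F: max(5, 3, 2) = 5
Best route has worst link 1.

1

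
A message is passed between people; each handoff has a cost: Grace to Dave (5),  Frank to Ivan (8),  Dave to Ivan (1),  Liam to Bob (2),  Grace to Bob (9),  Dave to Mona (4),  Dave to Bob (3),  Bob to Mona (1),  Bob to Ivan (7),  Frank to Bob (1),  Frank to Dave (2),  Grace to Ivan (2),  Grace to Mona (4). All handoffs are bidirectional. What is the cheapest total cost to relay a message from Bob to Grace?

Checking several routes:
Bob -> Frank -> Dave -> Ivan -> Grace: 1 + 2 + 1 + 2 = 6
Bob -> Mona -> Grace: 1 + 4 = 5
Bob -> Dave -> Ivan -> Grace: 3 + 1 + 2 = 6
Bob -> Frank -> Dave -> Grace: 1 + 2 + 5 = 8
Bob -> Dave -> Grace: 3 + 5 = 8
The minimum is 5.

5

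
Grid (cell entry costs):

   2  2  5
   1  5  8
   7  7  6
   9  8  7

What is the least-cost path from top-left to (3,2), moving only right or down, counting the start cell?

Path r0c0→r1c0→r1c1→r2c1→r2c2→r3c2: 2 + 1 + 5 + 7 + 6 + 7 = 28.
(Top row then right column would cost 30.)

28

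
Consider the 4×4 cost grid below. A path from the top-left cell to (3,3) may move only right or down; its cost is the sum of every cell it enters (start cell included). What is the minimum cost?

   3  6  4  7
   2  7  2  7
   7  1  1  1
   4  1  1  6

21

Take (0,0)→(1,0)→(1,1)→(2,1)→(2,2)→(2,3)→(3,3) for a total of 3 + 2 + 7 + 1 + 1 + 1 + 6 = 21.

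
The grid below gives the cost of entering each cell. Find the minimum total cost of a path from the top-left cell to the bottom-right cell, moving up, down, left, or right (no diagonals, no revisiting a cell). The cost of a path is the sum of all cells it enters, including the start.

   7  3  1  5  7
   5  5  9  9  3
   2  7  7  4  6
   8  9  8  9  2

34

Cheapest: r0c0→r0c1→r0c2→r0c3→r0c4→r1c4→r2c4→r3c4
  7 + 3 + 1 + 5 + 7 + 3 + 6 + 2 = 34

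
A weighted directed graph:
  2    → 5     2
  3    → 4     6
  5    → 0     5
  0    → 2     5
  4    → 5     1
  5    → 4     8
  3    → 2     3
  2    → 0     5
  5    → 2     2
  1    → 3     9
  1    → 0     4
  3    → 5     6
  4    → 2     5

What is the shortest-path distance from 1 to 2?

A few of the 1→2 routes:
1 -> 0 -> 2: 4 + 5 = 9
1 -> 3 -> 5 -> 2: 9 + 6 + 2 = 17
1 -> 3 -> 2: 9 + 3 = 12
1 -> 3 -> 5 -> 0 -> 2: 9 + 6 + 5 + 5 = 25
1 -> 3 -> 4 -> 2: 9 + 6 + 5 = 20
1 -> 3 -> 4 -> 5 -> 2: 9 + 6 + 1 + 2 = 18
Best route has total 9.

9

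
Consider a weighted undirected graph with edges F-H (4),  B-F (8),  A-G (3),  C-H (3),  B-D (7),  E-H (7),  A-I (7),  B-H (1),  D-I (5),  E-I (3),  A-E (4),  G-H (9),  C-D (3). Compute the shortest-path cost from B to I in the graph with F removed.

11

Checking several routes:
B -> H -> C -> D -> I: 1 + 3 + 3 + 5 = 12
B -> D -> I: 7 + 5 = 12
B -> H -> G -> A -> I: 1 + 9 + 3 + 7 = 20
B -> H -> E -> A -> I: 1 + 7 + 4 + 7 = 19
B -> H -> G -> A -> E -> I: 1 + 9 + 3 + 4 + 3 = 20
B -> H -> E -> I: 1 + 7 + 3 = 11
The minimum is 11.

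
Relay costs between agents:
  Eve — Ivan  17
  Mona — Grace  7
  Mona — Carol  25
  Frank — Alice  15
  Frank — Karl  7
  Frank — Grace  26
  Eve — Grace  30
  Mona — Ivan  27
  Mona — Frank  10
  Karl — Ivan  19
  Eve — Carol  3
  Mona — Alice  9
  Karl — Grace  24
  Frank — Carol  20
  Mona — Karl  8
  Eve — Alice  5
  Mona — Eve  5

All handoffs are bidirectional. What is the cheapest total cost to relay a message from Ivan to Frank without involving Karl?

32

Comparing a few candidate routes:
Ivan → Mona → Frank: 27 + 10 = 37
Ivan → Eve → Alice → Frank: 17 + 5 + 15 = 37
Ivan → Eve → Alice → Mona → Frank: 17 + 5 + 9 + 10 = 41
Ivan → Eve → Carol → Frank: 17 + 3 + 20 = 40
Ivan → Eve → Mona → Frank: 17 + 5 + 10 = 32
The minimum is 32.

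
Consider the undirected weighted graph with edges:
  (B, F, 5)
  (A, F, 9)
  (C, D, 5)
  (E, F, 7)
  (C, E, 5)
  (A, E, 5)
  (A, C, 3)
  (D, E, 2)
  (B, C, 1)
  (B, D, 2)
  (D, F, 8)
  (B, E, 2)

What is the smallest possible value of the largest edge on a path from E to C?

2

A few of the E→C routes:
E→D→C: max(2, 5) = 5
E→C: max(5) = 5
E→B→D→C: max(2, 2, 5) = 5
E→B→C: max(2, 1) = 2
E→A→C: max(5, 3) = 5
E→D→B→C: max(2, 2, 1) = 2
Best route has worst link 2.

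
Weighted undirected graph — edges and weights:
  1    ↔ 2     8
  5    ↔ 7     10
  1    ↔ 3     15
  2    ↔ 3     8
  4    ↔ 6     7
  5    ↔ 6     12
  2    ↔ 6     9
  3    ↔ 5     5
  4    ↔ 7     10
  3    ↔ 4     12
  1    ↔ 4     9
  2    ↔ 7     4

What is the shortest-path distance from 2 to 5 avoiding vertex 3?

14

Checking several routes:
2 - 7 - 4 - 6 - 5: 4 + 10 + 7 + 12 = 33
2 - 7 - 5: 4 + 10 = 14
2 - 6 - 5: 9 + 12 = 21
Shortest: 14.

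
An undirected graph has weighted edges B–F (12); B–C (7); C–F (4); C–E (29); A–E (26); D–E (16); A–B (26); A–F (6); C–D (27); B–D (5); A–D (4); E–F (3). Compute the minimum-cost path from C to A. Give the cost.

10

Some routes from C to A:
C - F - B - D - A: 4 + 12 + 5 + 4 = 25
C - B - F - A: 7 + 12 + 6 = 25
C - F - A: 4 + 6 = 10
C - B - D - A: 7 + 5 + 4 = 16
Shortest: 10.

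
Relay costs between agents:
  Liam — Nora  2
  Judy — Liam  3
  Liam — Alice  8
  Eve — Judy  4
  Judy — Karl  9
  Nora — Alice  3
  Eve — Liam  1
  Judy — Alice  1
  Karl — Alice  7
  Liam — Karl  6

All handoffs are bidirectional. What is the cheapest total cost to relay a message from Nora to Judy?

4

Checking several routes:
Nora → Liam → Judy: 2 + 3 = 5
Nora → Alice → Judy: 3 + 1 = 4
Nora → Liam → Alice → Judy: 2 + 8 + 1 = 11
Nora → Liam → Eve → Judy: 2 + 1 + 4 = 7
The minimum is 4.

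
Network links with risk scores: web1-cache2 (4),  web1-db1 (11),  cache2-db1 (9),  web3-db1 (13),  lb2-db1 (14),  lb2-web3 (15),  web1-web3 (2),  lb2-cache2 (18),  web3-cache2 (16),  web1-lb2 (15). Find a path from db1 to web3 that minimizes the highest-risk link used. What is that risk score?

9

A few of the db1→web3 routes:
db1→web3: max(13) = 13
db1→web1→lb2→web3: max(11, 15, 15) = 15
db1→cache2→web1→lb2→web3: max(9, 4, 15, 15) = 15
db1→lb2→web1→web3: max(14, 15, 2) = 15
db1→web1→web3: max(11, 2) = 11
db1→cache2→web1→web3: max(9, 4, 2) = 9
Best route has worst link 9.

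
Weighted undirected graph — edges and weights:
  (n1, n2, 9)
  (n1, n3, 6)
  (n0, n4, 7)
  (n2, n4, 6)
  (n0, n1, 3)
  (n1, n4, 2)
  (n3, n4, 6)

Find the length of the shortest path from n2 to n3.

12

A few of the n2→n3 routes:
n2 - n4 - n1 - n3: 6 + 2 + 6 = 14
n2 - n1 - n3: 9 + 6 = 15
n2 - n4 - n3: 6 + 6 = 12
Shortest: 12.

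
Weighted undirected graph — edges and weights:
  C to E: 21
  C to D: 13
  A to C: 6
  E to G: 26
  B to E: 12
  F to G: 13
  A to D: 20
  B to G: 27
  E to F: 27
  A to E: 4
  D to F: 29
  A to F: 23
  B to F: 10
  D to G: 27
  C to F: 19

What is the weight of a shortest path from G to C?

32

Some routes from G to C:
G→F→A→C: 13 + 23 + 6 = 42
G→D→C: 27 + 13 = 40
G→F→C: 13 + 19 = 32
G→F→B→E→A→C: 13 + 10 + 12 + 4 + 6 = 45
G→E→A→C: 26 + 4 + 6 = 36
The minimum is 32.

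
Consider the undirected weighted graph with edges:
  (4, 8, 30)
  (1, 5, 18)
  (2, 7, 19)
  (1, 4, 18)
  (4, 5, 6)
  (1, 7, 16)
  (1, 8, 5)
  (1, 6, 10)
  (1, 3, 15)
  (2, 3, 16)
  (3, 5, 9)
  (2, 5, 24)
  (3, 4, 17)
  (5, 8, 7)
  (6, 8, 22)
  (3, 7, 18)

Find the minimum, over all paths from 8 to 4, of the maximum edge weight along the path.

Comparing a few candidate routes:
8 -> 1 -> 3 -> 4: max(5, 15, 17) = 17
8 -> 1 -> 3 -> 5 -> 4: max(5, 15, 9, 6) = 15
8 -> 5 -> 4: max(7, 6) = 7
8 -> 5 -> 3 -> 4: max(7, 9, 17) = 17
Smallest bottleneck: 7.

7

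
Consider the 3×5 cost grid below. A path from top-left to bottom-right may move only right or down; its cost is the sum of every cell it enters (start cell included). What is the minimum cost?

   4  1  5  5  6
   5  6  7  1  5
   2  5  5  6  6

27

Path [0,0] → [0,1] → [0,2] → [0,3] → [1,3] → [1,4] → [2,4]: 4 + 1 + 5 + 5 + 1 + 5 + 6 = 27.
(Top row then right column would cost 32.)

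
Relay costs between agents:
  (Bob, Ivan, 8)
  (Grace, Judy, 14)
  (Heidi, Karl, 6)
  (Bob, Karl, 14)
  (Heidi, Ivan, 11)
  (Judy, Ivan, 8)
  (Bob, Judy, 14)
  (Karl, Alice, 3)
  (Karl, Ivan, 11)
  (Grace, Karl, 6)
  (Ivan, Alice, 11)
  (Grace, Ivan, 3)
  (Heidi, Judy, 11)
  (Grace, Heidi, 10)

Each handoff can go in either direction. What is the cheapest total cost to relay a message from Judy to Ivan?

Checking several routes:
Judy - Ivan: 8
Judy - Grace - Ivan: 14 + 3 = 17
Judy - Heidi - Grace - Ivan: 11 + 10 + 3 = 24
Judy - Bob - Ivan: 14 + 8 = 22
Judy - Heidi - Ivan: 11 + 11 = 22
The minimum is 8.

8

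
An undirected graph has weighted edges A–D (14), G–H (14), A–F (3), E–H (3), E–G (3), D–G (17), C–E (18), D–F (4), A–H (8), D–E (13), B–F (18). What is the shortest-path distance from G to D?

16

Comparing a few candidate routes:
G → D: 17
G → E → D: 3 + 13 = 16
G → E → H → A → F → D: 3 + 3 + 8 + 3 + 4 = 21
Best route has total 16.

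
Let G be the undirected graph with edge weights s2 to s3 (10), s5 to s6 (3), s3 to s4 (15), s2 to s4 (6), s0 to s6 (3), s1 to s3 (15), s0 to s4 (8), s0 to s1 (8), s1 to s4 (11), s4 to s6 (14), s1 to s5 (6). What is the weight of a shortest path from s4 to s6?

11

A few of the s4→s6 routes:
s4→s0→s6: 8 + 3 = 11
s4→s3→s1→s5→s6: 15 + 15 + 6 + 3 = 39
s4→s1→s5→s6: 11 + 6 + 3 = 20
s4→s6: 14
s4→s0→s1→s5→s6: 8 + 8 + 6 + 3 = 25
s4→s1→s0→s6: 11 + 8 + 3 = 22
The minimum is 11.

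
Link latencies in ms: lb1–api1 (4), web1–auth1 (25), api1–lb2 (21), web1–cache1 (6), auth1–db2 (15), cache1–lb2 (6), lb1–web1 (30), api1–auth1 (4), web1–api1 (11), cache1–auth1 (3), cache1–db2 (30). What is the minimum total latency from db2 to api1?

19

A few of the db2→api1 routes:
db2 - auth1 - cache1 - web1 - api1: 15 + 3 + 6 + 11 = 35
db2 - auth1 - cache1 - lb2 - api1: 15 + 3 + 6 + 21 = 45
db2 - auth1 - api1: 15 + 4 = 19
db2 - cache1 - auth1 - api1: 30 + 3 + 4 = 37
db2 - cache1 - web1 - api1: 30 + 6 + 11 = 47
Best route has total 19 ms.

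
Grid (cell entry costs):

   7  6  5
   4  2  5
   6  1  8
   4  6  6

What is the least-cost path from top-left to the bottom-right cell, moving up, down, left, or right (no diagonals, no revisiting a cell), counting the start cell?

26

Best path: (0,0) -> (1,0) -> (1,1) -> (2,1) -> (3,1) -> (3,2)
Cost: 7 + 4 + 2 + 1 + 6 + 6 = 26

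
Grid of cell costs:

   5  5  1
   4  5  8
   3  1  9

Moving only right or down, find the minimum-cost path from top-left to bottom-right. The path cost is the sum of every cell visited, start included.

22

Best path: r0c0 -> r1c0 -> r2c0 -> r2c1 -> r2c2
Cost: 5 + 4 + 3 + 1 + 9 = 22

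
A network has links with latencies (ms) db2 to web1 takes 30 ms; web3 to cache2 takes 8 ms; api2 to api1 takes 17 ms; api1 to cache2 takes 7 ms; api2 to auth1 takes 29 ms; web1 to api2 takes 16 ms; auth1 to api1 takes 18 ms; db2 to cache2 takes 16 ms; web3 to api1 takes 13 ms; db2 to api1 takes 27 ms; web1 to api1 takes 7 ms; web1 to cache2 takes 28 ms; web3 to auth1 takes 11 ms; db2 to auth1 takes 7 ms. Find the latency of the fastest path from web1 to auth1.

25

Some routes from web1 to auth1:
web1-api1-web3-auth1: 7 + 13 + 11 = 31
web1-api1-cache2-web3-auth1: 7 + 7 + 8 + 11 = 33
web1-api1-auth1: 7 + 18 = 25
web1-api1-cache2-db2-auth1: 7 + 7 + 16 + 7 = 37
web1-db2-auth1: 30 + 7 = 37
Best route has total 25 ms.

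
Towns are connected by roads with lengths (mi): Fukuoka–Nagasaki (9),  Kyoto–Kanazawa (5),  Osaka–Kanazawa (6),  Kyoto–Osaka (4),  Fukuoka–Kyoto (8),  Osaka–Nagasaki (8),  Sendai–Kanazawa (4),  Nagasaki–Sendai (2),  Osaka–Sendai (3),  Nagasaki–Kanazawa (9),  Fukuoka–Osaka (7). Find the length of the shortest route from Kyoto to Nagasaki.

Some routes from Kyoto to Nagasaki:
Kyoto → Osaka → Sendai → Nagasaki: 4 + 3 + 2 = 9
Kyoto → Kanazawa → Sendai → Nagasaki: 5 + 4 + 2 = 11
Kyoto → Osaka → Nagasaki: 4 + 8 = 12
Kyoto → Kanazawa → Nagasaki: 5 + 9 = 14
Shortest: 9 mi.

9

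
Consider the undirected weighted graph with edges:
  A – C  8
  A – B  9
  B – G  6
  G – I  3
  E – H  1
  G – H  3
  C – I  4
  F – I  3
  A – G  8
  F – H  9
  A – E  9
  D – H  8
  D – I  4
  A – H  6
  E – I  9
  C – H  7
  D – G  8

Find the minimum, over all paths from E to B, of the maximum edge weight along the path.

6

Checking several routes:
E -> H -> G -> B: max(1, 3, 6) = 6
E -> H -> C -> A -> G -> B: max(1, 7, 8, 8, 6) = 8
E -> H -> C -> I -> G -> B: max(1, 7, 4, 3, 6) = 7
E -> H -> C -> I -> D -> G -> B: max(1, 7, 4, 4, 8, 6) = 8
Smallest bottleneck: 6.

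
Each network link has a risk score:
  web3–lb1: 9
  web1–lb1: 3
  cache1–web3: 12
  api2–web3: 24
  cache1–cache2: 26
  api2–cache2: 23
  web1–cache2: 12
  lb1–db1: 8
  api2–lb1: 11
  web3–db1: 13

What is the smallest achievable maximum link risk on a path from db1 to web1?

8

A few of the db1→web1 routes:
db1 → lb1 → api2 → cache2 → web1: max(8, 11, 23, 12) = 23
db1 → web3 → lb1 → web1: max(13, 9, 3) = 13
db1 → web3 → lb1 → api2 → cache2 → web1: max(13, 9, 11, 23, 12) = 23
db1 → lb1 → web1: max(8, 3) = 8
The minimum achievable maximum is 8.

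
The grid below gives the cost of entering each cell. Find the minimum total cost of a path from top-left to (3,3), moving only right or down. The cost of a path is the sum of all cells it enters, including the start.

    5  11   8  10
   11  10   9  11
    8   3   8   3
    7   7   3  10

Path r0c0 r1c0 r2c0 r2c1 r3c1 r3c2 r3c3: 5 + 11 + 8 + 3 + 7 + 3 + 10 = 47.
(Top row then right column would cost 58.)

47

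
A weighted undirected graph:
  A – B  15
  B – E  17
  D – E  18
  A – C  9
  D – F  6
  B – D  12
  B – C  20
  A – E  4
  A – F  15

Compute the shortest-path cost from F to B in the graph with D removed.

Candidate routes:
F - A - C - B: 15 + 9 + 20 = 44
F - A - E - B: 15 + 4 + 17 = 36
F - A - B: 15 + 15 = 30
Shortest: 30.

30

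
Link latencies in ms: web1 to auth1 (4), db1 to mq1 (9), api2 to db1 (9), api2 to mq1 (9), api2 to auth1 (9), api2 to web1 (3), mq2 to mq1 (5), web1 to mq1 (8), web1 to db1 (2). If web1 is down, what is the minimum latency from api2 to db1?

9

Paths from api2 to db1 avoiding web1:
api2→db1: 9
api2→mq1→db1: 9 + 9 = 18
Best route has total 9 ms.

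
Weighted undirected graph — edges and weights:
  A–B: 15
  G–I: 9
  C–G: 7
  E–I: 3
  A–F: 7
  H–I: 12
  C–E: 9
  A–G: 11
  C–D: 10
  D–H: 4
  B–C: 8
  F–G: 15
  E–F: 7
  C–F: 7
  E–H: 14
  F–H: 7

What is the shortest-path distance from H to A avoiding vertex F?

32

Checking several routes:
H→D→C→G→A: 4 + 10 + 7 + 11 = 32
H→E→C→G→A: 14 + 9 + 7 + 11 = 41
H→I→G→A: 12 + 9 + 11 = 32
H→E→I→G→A: 14 + 3 + 9 + 11 = 37
H→D→C→B→A: 4 + 10 + 8 + 15 = 37
Shortest: 32.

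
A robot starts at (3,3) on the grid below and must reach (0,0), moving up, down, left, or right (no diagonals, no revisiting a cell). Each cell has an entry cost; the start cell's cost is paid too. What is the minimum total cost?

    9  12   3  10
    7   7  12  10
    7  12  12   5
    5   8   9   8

53

One optimal route is (3,3)→(3,2)→(3,1)→(3,0)→(2,0)→(1,0)→(0,0).
Its cost is 8 + 9 + 8 + 5 + 7 + 7 + 9 = 53.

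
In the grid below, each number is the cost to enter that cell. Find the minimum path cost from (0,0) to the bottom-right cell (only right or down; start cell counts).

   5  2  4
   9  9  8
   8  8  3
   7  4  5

27

Take (0,0) -> (0,1) -> (0,2) -> (1,2) -> (2,2) -> (3,2) for a total of 5 + 2 + 4 + 8 + 3 + 5 = 27.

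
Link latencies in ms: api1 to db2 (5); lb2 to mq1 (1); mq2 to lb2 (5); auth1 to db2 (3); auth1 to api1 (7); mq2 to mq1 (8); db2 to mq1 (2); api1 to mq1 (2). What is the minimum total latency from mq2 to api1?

Comparing a few candidate routes:
mq2→mq1→db2→api1: 8 + 2 + 5 = 15
mq2→lb2→mq1→api1: 5 + 1 + 2 = 8
mq2→lb2→mq1→db2→auth1→api1: 5 + 1 + 2 + 3 + 7 = 18
mq2→mq1→api1: 8 + 2 = 10
mq2→lb2→mq1→db2→api1: 5 + 1 + 2 + 5 = 13
Best route has total 8 ms.

8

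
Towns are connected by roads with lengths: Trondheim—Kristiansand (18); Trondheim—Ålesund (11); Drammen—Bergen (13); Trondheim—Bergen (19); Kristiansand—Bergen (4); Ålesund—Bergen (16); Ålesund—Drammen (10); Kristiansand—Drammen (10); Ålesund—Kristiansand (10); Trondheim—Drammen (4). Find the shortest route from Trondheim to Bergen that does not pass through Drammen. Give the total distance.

Comparing a few candidate routes:
Trondheim -> Ålesund -> Kristiansand -> Bergen: 11 + 10 + 4 = 25
Trondheim -> Kristiansand -> Bergen: 18 + 4 = 22
Trondheim -> Bergen: 19
Best route has total 19.

19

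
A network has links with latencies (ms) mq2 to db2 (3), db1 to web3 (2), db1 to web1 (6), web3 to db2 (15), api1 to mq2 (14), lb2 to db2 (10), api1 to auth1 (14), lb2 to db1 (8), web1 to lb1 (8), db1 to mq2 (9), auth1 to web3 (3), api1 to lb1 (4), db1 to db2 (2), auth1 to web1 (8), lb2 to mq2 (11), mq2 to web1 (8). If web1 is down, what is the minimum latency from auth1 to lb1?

18

Checking several routes:
auth1 → web3 → db2 → mq2 → api1 → lb1: 3 + 15 + 3 + 14 + 4 = 39
auth1 → web3 → db1 → lb2 → mq2 → api1 → lb1: 3 + 2 + 8 + 11 + 14 + 4 = 42
auth1 → api1 → lb1: 14 + 4 = 18
auth1 → web3 → db1 → mq2 → api1 → lb1: 3 + 2 + 9 + 14 + 4 = 32
auth1 → web3 → db1 → lb2 → db2 → mq2 → api1 → lb1: 3 + 2 + 8 + 10 + 3 + 14 + 4 = 44
auth1 → web3 → db1 → db2 → mq2 → api1 → lb1: 3 + 2 + 2 + 3 + 14 + 4 = 28
Best route has total 18 ms.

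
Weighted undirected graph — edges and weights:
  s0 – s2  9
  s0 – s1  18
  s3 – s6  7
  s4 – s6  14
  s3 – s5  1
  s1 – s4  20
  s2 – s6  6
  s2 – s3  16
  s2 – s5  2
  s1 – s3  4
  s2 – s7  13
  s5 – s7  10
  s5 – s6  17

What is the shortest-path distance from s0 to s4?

29

A few of the s0→s4 routes:
s0 → s2 → s5 → s3 → s1 → s4: 9 + 2 + 1 + 4 + 20 = 36
s0 → s2 → s5 → s3 → s6 → s4: 9 + 2 + 1 + 7 + 14 = 33
s0 → s2 → s6 → s4: 9 + 6 + 14 = 29
The minimum is 29.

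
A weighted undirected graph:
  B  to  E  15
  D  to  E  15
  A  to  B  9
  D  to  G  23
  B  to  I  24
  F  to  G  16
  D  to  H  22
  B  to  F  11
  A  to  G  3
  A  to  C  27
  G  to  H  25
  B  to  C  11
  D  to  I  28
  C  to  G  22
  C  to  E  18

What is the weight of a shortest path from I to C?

35

Some routes from I to C:
I - B - A - C: 24 + 9 + 27 = 60
I - D - E - C: 28 + 15 + 18 = 61
I - B - E - C: 24 + 15 + 18 = 57
I - B - C: 24 + 11 = 35
I - B - A - G - C: 24 + 9 + 3 + 22 = 58
Shortest: 35.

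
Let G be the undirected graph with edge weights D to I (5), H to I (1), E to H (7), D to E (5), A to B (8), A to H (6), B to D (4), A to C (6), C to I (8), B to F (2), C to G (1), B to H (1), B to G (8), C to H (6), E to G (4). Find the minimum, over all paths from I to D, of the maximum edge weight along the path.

Checking several routes:
I - H - A - C - G - E - D: max(1, 6, 6, 1, 4, 5) = 6
I - H - B - D: max(1, 1, 4) = 4
I - H - C - G - E - D: max(1, 6, 1, 4, 5) = 6
I - D: max(5) = 5
The minimum achievable maximum is 4.

4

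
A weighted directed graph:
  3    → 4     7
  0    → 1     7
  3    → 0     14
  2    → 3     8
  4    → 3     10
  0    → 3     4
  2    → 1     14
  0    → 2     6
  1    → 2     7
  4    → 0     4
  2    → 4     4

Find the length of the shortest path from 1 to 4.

11

Paths from 1 to 4:
1-2-4: 7 + 4 = 11
1-2-3-4: 7 + 8 + 7 = 22
The minimum is 11.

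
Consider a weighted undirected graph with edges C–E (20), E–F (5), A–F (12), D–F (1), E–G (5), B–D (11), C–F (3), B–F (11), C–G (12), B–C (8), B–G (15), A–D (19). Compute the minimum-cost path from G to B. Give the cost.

A few of the G→B routes:
G -> B: 15
G -> E -> F -> C -> B: 5 + 5 + 3 + 8 = 21
G -> E -> F -> D -> B: 5 + 5 + 1 + 11 = 22
G -> C -> B: 12 + 8 = 20
G -> E -> F -> B: 5 + 5 + 11 = 21
G -> C -> F -> B: 12 + 3 + 11 = 26
Shortest: 15.

15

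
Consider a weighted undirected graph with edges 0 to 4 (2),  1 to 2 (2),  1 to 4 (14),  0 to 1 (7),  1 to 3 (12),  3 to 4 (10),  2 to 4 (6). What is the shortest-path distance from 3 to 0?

12

A few of the 3→0 routes:
3 -> 4 -> 2 -> 1 -> 0: 10 + 6 + 2 + 7 = 25
3 -> 4 -> 0: 10 + 2 = 12
3 -> 1 -> 2 -> 4 -> 0: 12 + 2 + 6 + 2 = 22
3 -> 1 -> 0: 12 + 7 = 19
The minimum is 12.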